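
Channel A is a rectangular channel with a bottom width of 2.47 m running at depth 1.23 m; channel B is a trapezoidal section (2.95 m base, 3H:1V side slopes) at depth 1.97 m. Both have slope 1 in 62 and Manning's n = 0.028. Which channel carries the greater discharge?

Channel A: Flow area A = b·y = 2.47 × 1.23 = 3.038 m². Wetted perimeter P = b + 2y = 2.47 + 2×1.23 = 4.93 m. Hydraulic radius R = A/P = 3.038/4.93 = 0.6162 m. Q_A = (1/0.028)·3.038·0.6162^(2/3)·√0.01613 = 9.979 m³/s.
Channel B: With bottom width b = 2.95 m and side slope z = 3: A = (b + zy)y = (2.95 + 3×1.97)×1.97 = 17.45 m²; P = b + 2y√(1+z²) = 2.95 + 2×1.97×3.162 = 15.41 m. Hydraulic radius R = A/P = 17.45/15.41 = 1.133 m. Q_B = (1/0.028)·17.45·1.133^(2/3)·√0.01613 = 86.02 m³/s.
Q_A = 9.979 m³/s vs Q_B = 86.02 m³/s, so channel B carries more.

channel B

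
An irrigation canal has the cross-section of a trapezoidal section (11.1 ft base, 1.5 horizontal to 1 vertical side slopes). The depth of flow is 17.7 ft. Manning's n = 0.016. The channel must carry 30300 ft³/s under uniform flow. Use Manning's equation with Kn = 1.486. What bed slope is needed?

S = 0.013

With bottom width b = 11.1 ft and side slope z = 1.5: A = (b + zy)y = (11.1 + 1.5×17.7)×17.7 = 666.4 ft²; P = b + 2y√(1+z²) = 11.1 + 2×17.7×1.803 = 74.92 ft.
Hydraulic radius R = A/P = 666.4/74.92 = 8.895 ft.
From Manning's equation, S = [nQ / (1.486 A R^(2/3))]² = [0.016 × 30300 / (1.486 × 666.4 × 8.895^(2/3))]² = 0.013.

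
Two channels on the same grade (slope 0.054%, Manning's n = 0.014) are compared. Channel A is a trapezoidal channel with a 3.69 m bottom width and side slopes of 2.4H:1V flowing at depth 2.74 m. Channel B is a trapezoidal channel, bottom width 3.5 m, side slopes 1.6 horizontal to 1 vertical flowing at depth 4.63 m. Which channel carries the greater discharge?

Channel A: With bottom width b = 3.69 m and side slope z = 2.4: A = (b + zy)y = (3.69 + 2.4×2.74)×2.74 = 28.13 m²; P = b + 2y√(1+z²) = 3.69 + 2×2.74×2.6 = 17.94 m. Hydraulic radius R = A/P = 28.13/17.94 = 1.568 m. Q_A = (1/0.014)·28.13·1.568^(2/3)·√0.00054 = 63.02 m³/s.
Channel B: With bottom width b = 3.5 m and side slope z = 1.6: A = (b + zy)y = (3.5 + 1.6×4.63)×4.63 = 50.5 m²; P = b + 2y√(1+z²) = 3.5 + 2×4.63×1.887 = 20.97 m. Hydraulic radius R = A/P = 50.5/20.97 = 2.408 m. Q_B = (1/0.014)·50.5·2.408^(2/3)·√0.00054 = 150.6 m³/s.
Q_A = 63.02 m³/s vs Q_B = 150.6 m³/s, so channel B carries more.

channel B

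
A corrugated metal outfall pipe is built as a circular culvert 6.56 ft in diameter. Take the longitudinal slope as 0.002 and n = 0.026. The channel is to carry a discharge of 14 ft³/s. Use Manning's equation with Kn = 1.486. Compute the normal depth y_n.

y_n = 1.51 ft

Manning's equation rearranged: A R^(2/3) = nQ / (1.486·√S) = 0.026 × 14 / (1.486 × √0.002) = 5.477.
At y = 1.31 ft: A R^(2/3) = 4.103 — too small.
At y = 1.51 ft: A R^(2/3) = 5.462 — matches.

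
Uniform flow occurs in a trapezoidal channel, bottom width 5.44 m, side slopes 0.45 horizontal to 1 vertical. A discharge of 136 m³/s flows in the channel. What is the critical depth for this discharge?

At critical depth, Q² T / (g A³) = 1, i.e. A³/T = Q²/g = 136²/9.81 = 1885.
Try y = 4.24 m: A³/T = 3267 — over.
Try y = 2.71 m: A³/T = 746 — short.
Try y = 3.6 m: A³/T = 1891 — matches.

y_c = 3.6 m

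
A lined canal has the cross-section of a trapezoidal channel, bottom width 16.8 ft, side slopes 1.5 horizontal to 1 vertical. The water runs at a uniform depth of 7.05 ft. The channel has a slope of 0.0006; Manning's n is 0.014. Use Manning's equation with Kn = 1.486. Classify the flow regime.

With bottom width b = 16.8 ft and side slope z = 1.5: A = (b + zy)y = (16.8 + 1.5×7.05)×7.05 = 193 ft²; P = b + 2y√(1+z²) = 16.8 + 2×7.05×1.803 = 42.22 ft.
Hydraulic radius R = A/P = 193/42.22 = 4.571 ft.
V = (1.486/n) R^(2/3) √S = (1.486/0.014) × 4.571^(2/3) × √0.0006 = 7.161 ft/s. Hydraulic depth D_h = A/T = 193/37.95 = 5.085 ft.
Froude number Fr = V/√(g·D_h) = 7.161/√(32.2×5.085) = 0.56, which is less than 1, so the flow is subcritical.

subcritical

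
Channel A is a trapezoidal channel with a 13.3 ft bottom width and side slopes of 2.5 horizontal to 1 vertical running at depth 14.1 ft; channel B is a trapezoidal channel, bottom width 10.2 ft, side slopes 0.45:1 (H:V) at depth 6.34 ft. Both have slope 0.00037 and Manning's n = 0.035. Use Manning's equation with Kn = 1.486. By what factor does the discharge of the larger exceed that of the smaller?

14.1

Channel A: With bottom width b = 13.3 ft and side slope z = 2.5: A = (b + zy)y = (13.3 + 2.5×14.1)×14.1 = 684.6 ft²; P = b + 2y√(1+z²) = 13.3 + 2×14.1×2.693 = 89.23 ft. Hydraulic radius R = A/P = 684.6/89.23 = 7.672 ft. Q_A = (1.486/0.035)·684.6·7.672^(2/3)·√0.00037 = 2175 ft³/s.
Channel B: With bottom width b = 10.2 ft and side slope z = 0.45: A = (b + zy)y = (10.2 + 0.45×6.34)×6.34 = 82.76 ft²; P = b + 2y√(1+z²) = 10.2 + 2×6.34×1.097 = 24.1 ft. Hydraulic radius R = A/P = 82.76/24.1 = 3.433 ft. Q_B = (1.486/0.035)·82.76·3.433^(2/3)·√0.00037 = 153.8 ft³/s.
The larger discharge is 2175 ft³/s and the smaller is 153.8 ft³/s; the ratio is 14.1.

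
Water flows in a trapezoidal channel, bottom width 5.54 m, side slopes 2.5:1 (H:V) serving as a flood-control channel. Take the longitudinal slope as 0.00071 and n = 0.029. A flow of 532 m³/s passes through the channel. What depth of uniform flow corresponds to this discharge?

Manning's equation rearranged: A R^(2/3) = nQ / (1·√S) = 0.029 × 532 / (√0.00071) = 579.
Try y = 7.4 m: A R^(2/3) = 442.2 — too small.
Try y = 10.4 m: A R^(2/3) = 1001 — too large.
Try y = 8.29 m: A R^(2/3) = 579.2 — close enough.

y_n = 8.29 m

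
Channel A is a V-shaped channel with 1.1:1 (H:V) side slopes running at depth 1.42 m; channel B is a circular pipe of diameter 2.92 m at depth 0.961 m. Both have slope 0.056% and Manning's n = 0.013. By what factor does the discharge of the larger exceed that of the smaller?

1.14

Channel A: For a triangular section with side slope z = 1.1: A = zy² = 1.1×1.42² = 2.218 m²; P = 2y√(1+z²) = 2×1.42×1.487 = 4.222 m. Hydraulic radius R = A/P = 2.218/4.222 = 0.5254 m. Q_A = (1/0.013)·2.218·0.5254^(2/3)·√0.00056 = 2.629 m³/s.
Channel B: For a circular section of diameter D = 2.92 m at depth y = 0.961 m, the central angle is θ = 2 arccos(1 − 2y/D) = 2.444 rad. Then A = (D²/8)(θ − sin θ) = 1.92 m² and P = Dθ/2 = 3.568 m. Hydraulic radius R = A/P = 1.92/3.568 = 0.5381 m. Q_B = (1/0.013)·1.92·0.5381^(2/3)·√0.00056 = 2.312 m³/s.
The larger discharge is 2.629 m³/s and the smaller is 2.312 m³/s; the ratio is 1.14.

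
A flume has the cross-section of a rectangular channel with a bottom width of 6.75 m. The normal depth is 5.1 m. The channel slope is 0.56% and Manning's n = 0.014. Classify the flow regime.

Flow area A = b·y = 6.75 × 5.1 = 34.42 m². Wetted perimeter P = b + 2y = 6.75 + 2×5.1 = 16.95 m.
Hydraulic radius R = A/P = 34.42/16.95 = 2.031 m.
V = (1/n) R^(2/3) √S = (1/0.014) × 2.031^(2/3) × √0.0056 = 8.572 m/s. Hydraulic depth D_h = A/T = 34.42/6.75 = 5.1 m.
Froude number Fr = V/√(g·D_h) = 8.572/√(9.81×5.1) = 1.21, which is greater than 1, so the flow is supercritical.

supercritical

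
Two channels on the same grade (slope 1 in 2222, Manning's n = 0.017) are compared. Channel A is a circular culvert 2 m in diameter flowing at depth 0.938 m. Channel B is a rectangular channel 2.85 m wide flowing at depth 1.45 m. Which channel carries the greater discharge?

Channel A: For a circular section of diameter D = 2 m at depth y = 0.938 m, the central angle is θ = 2 arccos(1 − 2y/D) = 3.018 rad. Then A = (D²/8)(θ − sin θ) = 1.447 m² and P = Dθ/2 = 3.018 m. Hydraulic radius R = A/P = 1.447/3.018 = 0.4795 m. Q_A = (1/0.017)·1.447·0.4795^(2/3)·√0.00045 = 1.106 m³/s.
Channel B: Flow area A = b·y = 2.85 × 1.45 = 4.133 m². Wetted perimeter P = b + 2y = 2.85 + 2×1.45 = 5.75 m. Hydraulic radius R = A/P = 4.133/5.75 = 0.7187 m. Q_B = (1/0.017)·4.133·0.7187^(2/3)·√0.00045 = 4.138 m³/s.
Q_A = 1.106 m³/s vs Q_B = 4.138 m³/s, so channel B carries more.

channel B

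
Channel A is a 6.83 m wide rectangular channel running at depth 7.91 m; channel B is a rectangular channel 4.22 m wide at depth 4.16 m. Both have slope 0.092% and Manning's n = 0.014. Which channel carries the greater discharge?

Channel A: Flow area A = b·y = 6.83 × 7.91 = 54.03 m². Wetted perimeter P = b + 2y = 6.83 + 2×7.91 = 22.65 m. Hydraulic radius R = A/P = 54.03/22.65 = 2.385 m. Q_A = (1/0.014)·54.03·2.385^(2/3)·√0.00092 = 209 m³/s.
Channel B: Flow area A = b·y = 4.22 × 4.16 = 17.56 m². Wetted perimeter P = b + 2y = 4.22 + 2×4.16 = 12.54 m. Hydraulic radius R = A/P = 17.56/12.54 = 1.4 m. Q_B = (1/0.014)·17.56·1.4^(2/3)·√0.00092 = 47.6 m³/s.
Q_A = 209 m³/s vs Q_B = 47.6 m³/s, so channel A carries more.

channel A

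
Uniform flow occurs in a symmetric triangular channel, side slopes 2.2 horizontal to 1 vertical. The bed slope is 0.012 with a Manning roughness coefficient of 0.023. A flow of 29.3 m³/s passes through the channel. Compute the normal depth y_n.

Manning's equation rearranged: A R^(2/3) = nQ / (1·√S) = 0.023 × 29.3 / (√0.012) = 6.152.
Trying y = 2.08 m: A R^(2/3) = 9.177 — high.
Trying y = 1.29 m: A R^(2/3) = 2.567 — low.
Trying y = 1.79 m: A R^(2/3) = 6.149 — close enough.

y_n = 1.79 m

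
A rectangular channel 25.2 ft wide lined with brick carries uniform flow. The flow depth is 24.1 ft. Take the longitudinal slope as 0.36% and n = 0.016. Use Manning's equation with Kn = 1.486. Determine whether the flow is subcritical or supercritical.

Flow area A = b·y = 25.2 × 24.1 = 607.3 ft². Wetted perimeter P = b + 2y = 25.2 + 2×24.1 = 73.4 ft.
Hydraulic radius R = A/P = 607.3/73.4 = 8.274 ft.
V = (1.486/n) R^(2/3) √S = (1.486/0.016) × 8.274^(2/3) × √0.0036 = 22.8 ft/s. Hydraulic depth D_h = A/T = 607.3/25.2 = 24.1 ft.
Froude number Fr = V/√(g·D_h) = 22.8/√(32.2×24.1) = 0.818, which is less than 1, so the flow is subcritical.

subcritical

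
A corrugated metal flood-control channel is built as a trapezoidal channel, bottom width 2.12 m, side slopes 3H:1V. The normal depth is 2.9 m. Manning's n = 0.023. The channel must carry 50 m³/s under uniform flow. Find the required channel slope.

With bottom width b = 2.12 m and side slope z = 3: A = (b + zy)y = (2.12 + 3×2.9)×2.9 = 31.38 m²; P = b + 2y√(1+z²) = 2.12 + 2×2.9×3.162 = 20.46 m.
Hydraulic radius R = A/P = 31.38/20.46 = 1.534 m.
From Manning's equation, S = [nQ / (1 A R^(2/3))]² = [0.023 × 50 / (1 × 31.38 × 1.534^(2/3))]² = 0.00076.

S = 0.00076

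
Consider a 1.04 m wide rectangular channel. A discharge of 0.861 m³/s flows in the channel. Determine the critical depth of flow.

For a rectangular channel, critical depth y_c = (q²/g)^(1/3) where q = Q/b = 0.861/1.04 = 0.8279 m²/s.
So y_c = (0.8279²/9.81)^(1/3) = 0.412 m.

y_c = 0.412 m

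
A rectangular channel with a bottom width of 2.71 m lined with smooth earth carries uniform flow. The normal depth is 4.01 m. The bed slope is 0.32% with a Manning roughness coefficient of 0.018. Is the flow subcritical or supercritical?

Flow area A = b·y = 2.71 × 4.01 = 10.87 m². Wetted perimeter P = b + 2y = 2.71 + 2×4.01 = 10.73 m.
Hydraulic radius R = A/P = 10.87/10.73 = 1.013 m.
V = (1/n) R^(2/3) √S = (1/0.018) × 1.013^(2/3) × √0.0032 = 3.169 m/s. Hydraulic depth D_h = A/T = 10.87/2.71 = 4.01 m.
Froude number Fr = V/√(g·D_h) = 3.169/√(9.81×4.01) = 0.505, which is less than 1, so the flow is subcritical.

subcritical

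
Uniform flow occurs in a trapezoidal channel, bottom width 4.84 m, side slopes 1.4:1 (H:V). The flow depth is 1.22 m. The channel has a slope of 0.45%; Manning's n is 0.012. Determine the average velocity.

With bottom width b = 4.84 m and side slope z = 1.4: A = (b + zy)y = (4.84 + 1.4×1.22)×1.22 = 7.989 m²; P = b + 2y√(1+z²) = 4.84 + 2×1.22×1.72 = 9.038 m.
Hydraulic radius R = A/P = 7.989/9.038 = 0.8839 m.
From Manning's equation, V = (1/n) R^(2/3) S^(1/2) = (1/0.012) × 0.8839^(2/3) × 0.0045^(1/2) = 5.15 m/s.

V = 5.15 m/s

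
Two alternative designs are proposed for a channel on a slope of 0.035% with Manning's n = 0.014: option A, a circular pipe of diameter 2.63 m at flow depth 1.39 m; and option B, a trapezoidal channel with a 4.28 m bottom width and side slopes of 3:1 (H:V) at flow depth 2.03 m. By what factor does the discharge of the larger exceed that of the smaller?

10.7

Channel A: For a circular section of diameter D = 2.63 m at depth y = 1.39 m, the central angle is θ = 2 arccos(1 − 2y/D) = 3.256 rad. Then A = (D²/8)(θ − sin θ) = 2.913 m² and P = Dθ/2 = 4.281 m. Hydraulic radius R = A/P = 2.913/4.281 = 0.6805 m. Q_A = (1/0.014)·2.913·0.6805^(2/3)·√0.00035 = 3.012 m³/s.
Channel B: With bottom width b = 4.28 m and side slope z = 3: A = (b + zy)y = (4.28 + 3×2.03)×2.03 = 21.05 m²; P = b + 2y√(1+z²) = 4.28 + 2×2.03×3.162 = 17.12 m. Hydraulic radius R = A/P = 21.05/17.12 = 1.23 m. Q_B = (1/0.014)·21.05·1.23^(2/3)·√0.00035 = 32.29 m³/s.
The larger discharge is 32.29 m³/s and the smaller is 3.012 m³/s; the ratio is 10.7.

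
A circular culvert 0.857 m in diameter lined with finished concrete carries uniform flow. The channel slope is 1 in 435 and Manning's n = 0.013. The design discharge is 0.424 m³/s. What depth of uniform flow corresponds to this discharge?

y_n = 0.457 m

Manning's equation rearranged: A R^(2/3) = nQ / (1·√S) = 0.013 × 0.424 / (√0.002299) = 0.115.
At y = 0.569 m: A R^(2/3) = 0.161 — high.
At y = 0.457 m: A R^(2/3) = 0.115 — matches.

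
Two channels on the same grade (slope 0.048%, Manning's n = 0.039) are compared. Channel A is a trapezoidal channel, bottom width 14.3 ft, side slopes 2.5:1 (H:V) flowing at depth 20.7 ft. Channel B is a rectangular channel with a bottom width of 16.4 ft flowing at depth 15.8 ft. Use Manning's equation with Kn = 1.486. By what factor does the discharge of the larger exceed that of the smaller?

8.41

Channel A: With bottom width b = 14.3 ft and side slope z = 2.5: A = (b + zy)y = (14.3 + 2.5×20.7)×20.7 = 1367 ft²; P = b + 2y√(1+z²) = 14.3 + 2×20.7×2.693 = 125.8 ft. Hydraulic radius R = A/P = 1367/125.8 = 10.87 ft. Q_A = (1.486/0.039)·1367·10.87^(2/3)·√0.00048 = 5601 ft³/s.
Channel B: Flow area A = b·y = 16.4 × 15.8 = 259.1 ft². Wetted perimeter P = b + 2y = 16.4 + 2×15.8 = 48 ft. Hydraulic radius R = A/P = 259.1/48 = 5.398 ft. Q_B = (1.486/0.039)·259.1·5.398^(2/3)·√0.00048 = 665.7 ft³/s.
The larger discharge is 5601 ft³/s and the smaller is 665.7 ft³/s; the ratio is 8.41.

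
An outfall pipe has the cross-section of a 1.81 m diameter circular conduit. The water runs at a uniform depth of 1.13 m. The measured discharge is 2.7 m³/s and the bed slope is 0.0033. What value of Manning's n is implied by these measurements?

n = 0.023

For a circular section of diameter D = 1.81 m at depth y = 1.13 m, the central angle is θ = 2 arccos(1 − 2y/D) = 3.644 rad. Then A = (D²/8)(θ − sin θ) = 1.69 m² and P = Dθ/2 = 3.298 m.
Hydraulic radius R = A/P = 1.69/3.298 = 0.5123 m.
Rearranging Manning's equation: n = (1/Q) A R^(2/3) S^(1/2) = (1/2.7) × 1.69 × 0.5123^(2/3) × √0.0033 = 0.023.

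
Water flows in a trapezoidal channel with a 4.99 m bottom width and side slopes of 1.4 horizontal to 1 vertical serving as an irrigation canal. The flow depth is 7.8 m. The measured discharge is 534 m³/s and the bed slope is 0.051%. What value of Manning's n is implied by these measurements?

n = 0.013

With bottom width b = 4.99 m and side slope z = 1.4: A = (b + zy)y = (4.99 + 1.4×7.8)×7.8 = 124.1 m²; P = b + 2y√(1+z²) = 4.99 + 2×7.8×1.72 = 31.83 m.
Hydraulic radius R = A/P = 124.1/31.83 = 3.899 m.
Rearranging Manning's equation: n = (1/Q) A R^(2/3) S^(1/2) = (1/534) × 124.1 × 3.899^(2/3) × √0.00051 = 0.013.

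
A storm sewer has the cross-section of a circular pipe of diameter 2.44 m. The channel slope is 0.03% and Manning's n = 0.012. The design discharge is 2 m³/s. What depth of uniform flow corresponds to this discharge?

Manning's equation rearranged: A R^(2/3) = nQ / (1·√S) = 0.012 × 2 / (√0.0003) = 1.386.
Trying y = 0.751 m: A R^(2/3) = 0.6921 — too small.
Trying y = 1.09 m: A R^(2/3) = 1.383 — ≈ 1.386.

y_n = 1.09 m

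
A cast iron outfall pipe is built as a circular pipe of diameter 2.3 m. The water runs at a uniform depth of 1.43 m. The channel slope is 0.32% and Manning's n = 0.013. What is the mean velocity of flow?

For a circular section of diameter D = 2.3 m at depth y = 1.43 m, the central angle is θ = 2 arccos(1 − 2y/D) = 3.633 rad. Then A = (D²/8)(θ − sin θ) = 2.715 m² and P = Dθ/2 = 4.179 m.
Hydraulic radius R = A/P = 2.715/4.179 = 0.6497 m.
From Manning's equation, V = (1/n) R^(2/3) S^(1/2) = (1/0.013) × 0.6497^(2/3) × 0.0032^(1/2) = 3.26 m/s.

V = 3.26 m/s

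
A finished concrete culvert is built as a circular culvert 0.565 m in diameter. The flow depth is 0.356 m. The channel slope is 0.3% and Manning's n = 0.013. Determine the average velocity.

V = 1.24 m/s

For a circular section of diameter D = 0.565 m at depth y = 0.356 m, the central angle is θ = 2 arccos(1 − 2y/D) = 3.668 rad. Then A = (D²/8)(θ − sin θ) = 0.1664 m² and P = Dθ/2 = 1.036 m.
Hydraulic radius R = A/P = 0.1664/1.036 = 0.1606 m.
From Manning's equation, V = (1/n) R^(2/3) S^(1/2) = (1/0.013) × 0.1606^(2/3) × 0.003^(1/2) = 1.24 m/s.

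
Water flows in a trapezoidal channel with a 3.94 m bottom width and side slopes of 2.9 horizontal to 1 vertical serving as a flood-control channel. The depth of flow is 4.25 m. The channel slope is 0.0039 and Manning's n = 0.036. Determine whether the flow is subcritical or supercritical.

subcritical

With bottom width b = 3.94 m and side slope z = 2.9: A = (b + zy)y = (3.94 + 2.9×4.25)×4.25 = 69.13 m²; P = b + 2y√(1+z²) = 3.94 + 2×4.25×3.068 = 30.01 m.
Hydraulic radius R = A/P = 69.13/30.01 = 2.303 m.
V = (1/n) R^(2/3) √S = (1/0.036) × 2.303^(2/3) × √0.0039 = 3.025 m/s. Hydraulic depth D_h = A/T = 69.13/28.59 = 2.418 m.
Froude number Fr = V/√(g·D_h) = 3.025/√(9.81×2.418) = 0.621, which is less than 1, so the flow is subcritical.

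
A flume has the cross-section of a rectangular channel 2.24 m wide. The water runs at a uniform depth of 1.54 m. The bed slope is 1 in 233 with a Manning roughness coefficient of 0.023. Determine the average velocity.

Flow area A = b·y = 2.24 × 1.54 = 3.45 m². Wetted perimeter P = b + 2y = 2.24 + 2×1.54 = 5.32 m.
Hydraulic radius R = A/P = 3.45/5.32 = 0.6484 m.
From Manning's equation, V = (1/n) R^(2/3) S^(1/2) = (1/0.023) × 0.6484^(2/3) × 0.004292^(1/2) = 2.13 m/s.

V = 2.13 m/s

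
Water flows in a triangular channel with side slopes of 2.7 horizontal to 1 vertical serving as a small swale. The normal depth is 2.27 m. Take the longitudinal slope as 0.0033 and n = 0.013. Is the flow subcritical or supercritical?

For a triangular section with side slope z = 2.7: A = zy² = 2.7×2.27² = 13.91 m²; P = 2y√(1+z²) = 2×2.27×2.879 = 13.07 m.
Hydraulic radius R = A/P = 13.91/13.07 = 1.064 m.
V = (1/n) R^(2/3) √S = (1/0.013) × 1.064^(2/3) × √0.0033 = 4.606 m/s. Hydraulic depth D_h = A/T = 13.91/12.26 = 1.135 m.
Froude number Fr = V/√(g·D_h) = 4.606/√(9.81×1.135) = 1.38, which is greater than 1, so the flow is supercritical.

supercritical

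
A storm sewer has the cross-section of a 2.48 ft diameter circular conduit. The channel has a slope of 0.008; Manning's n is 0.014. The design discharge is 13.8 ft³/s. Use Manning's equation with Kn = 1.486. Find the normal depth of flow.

y_n = 1.11 ft

Manning's equation rearranged: A R^(2/3) = nQ / (1.486·√S) = 0.014 × 13.8 / (1.486 × √0.008) = 1.454.
At y = 0.794 ft: A R^(2/3) = 0.7796 — short.
At y = 1.2 ft: A R^(2/3) = 1.66 — over.
At y = 1.11 ft: A R^(2/3) = 1.449 — matches.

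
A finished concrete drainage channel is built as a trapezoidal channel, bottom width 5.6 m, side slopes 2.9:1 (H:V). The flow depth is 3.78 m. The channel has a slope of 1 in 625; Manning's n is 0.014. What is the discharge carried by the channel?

With bottom width b = 5.6 m and side slope z = 2.9: A = (b + zy)y = (5.6 + 2.9×3.78)×3.78 = 62.6 m²; P = b + 2y√(1+z²) = 5.6 + 2×3.78×3.068 = 28.79 m.
Hydraulic radius R = A/P = 62.6/28.79 = 2.174 m.
Manning's equation: Q = (1/n) A R^(2/3) S^(1/2) = (1/0.014) × 62.6 × 2.174^(2/3) × 0.0016^(1/2) = 300 m³/s.

Q = 300 m³/s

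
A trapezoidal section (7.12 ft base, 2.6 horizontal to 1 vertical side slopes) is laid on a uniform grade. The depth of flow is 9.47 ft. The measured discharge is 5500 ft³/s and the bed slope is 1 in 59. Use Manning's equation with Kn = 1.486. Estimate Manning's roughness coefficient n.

With bottom width b = 7.12 ft and side slope z = 2.6: A = (b + zy)y = (7.12 + 2.6×9.47)×9.47 = 300.6 ft²; P = b + 2y√(1+z²) = 7.12 + 2×9.47×2.786 = 59.88 ft.
Hydraulic radius R = A/P = 300.6/59.88 = 5.02 ft.
Rearranging Manning's equation: n = (1.486/Q) A R^(2/3) S^(1/2) = (1.486/5500) × 300.6 × 5.02^(2/3) × √0.01695 = 0.031.

n = 0.031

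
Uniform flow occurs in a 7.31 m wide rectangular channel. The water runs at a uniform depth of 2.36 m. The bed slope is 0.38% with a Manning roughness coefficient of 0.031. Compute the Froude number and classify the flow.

subcritical

Flow area A = b·y = 7.31 × 2.36 = 17.25 m². Wetted perimeter P = b + 2y = 7.31 + 2×2.36 = 12.03 m.
Hydraulic radius R = A/P = 17.25/12.03 = 1.434 m.
V = (1/n) R^(2/3) √S = (1/0.031) × 1.434^(2/3) × √0.0038 = 2.529 m/s. Hydraulic depth D_h = A/T = 17.25/7.31 = 2.36 m.
Froude number Fr = V/√(g·D_h) = 2.529/√(9.81×2.36) = 0.526, which is less than 1, so the flow is subcritical.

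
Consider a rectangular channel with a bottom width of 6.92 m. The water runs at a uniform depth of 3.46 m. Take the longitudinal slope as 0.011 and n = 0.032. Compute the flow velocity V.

V = 4.72 m/s

Flow area A = b·y = 6.92 × 3.46 = 23.94 m². Wetted perimeter P = b + 2y = 6.92 + 2×3.46 = 13.84 m.
Hydraulic radius R = A/P = 23.94/13.84 = 1.73 m.
From Manning's equation, V = (1/n) R^(2/3) S^(1/2) = (1/0.032) × 1.73^(2/3) × 0.011^(1/2) = 4.72 m/s.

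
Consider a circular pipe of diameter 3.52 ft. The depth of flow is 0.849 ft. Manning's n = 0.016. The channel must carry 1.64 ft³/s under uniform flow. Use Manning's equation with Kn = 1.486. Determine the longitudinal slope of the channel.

S = 0.00024

For a circular section of diameter D = 3.52 ft at depth y = 0.849 ft, the central angle is θ = 2 arccos(1 − 2y/D) = 2.053 rad. Then A = (D²/8)(θ − sin θ) = 1.809 ft² and P = Dθ/2 = 3.614 ft.
Hydraulic radius R = A/P = 1.809/3.614 = 0.5004 ft.
From Manning's equation, S = [nQ / (1.486 A R^(2/3))]² = [0.016 × 1.64 / (1.486 × 1.809 × 0.5004^(2/3))]² = 0.00024.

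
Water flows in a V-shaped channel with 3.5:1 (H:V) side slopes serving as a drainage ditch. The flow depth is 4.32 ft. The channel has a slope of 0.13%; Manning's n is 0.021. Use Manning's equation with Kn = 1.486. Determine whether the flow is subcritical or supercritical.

subcritical

For a triangular section with side slope z = 3.5: A = zy² = 3.5×4.32² = 65.32 ft²; P = 2y√(1+z²) = 2×4.32×3.64 = 31.45 ft.
Hydraulic radius R = A/P = 65.32/31.45 = 2.077 ft.
V = (1.486/n) R^(2/3) √S = (1.486/0.021) × 2.077^(2/3) × √0.0013 = 4.153 ft/s. Hydraulic depth D_h = A/T = 65.32/30.24 = 2.16 ft.
Froude number Fr = V/√(g·D_h) = 4.153/√(32.2×2.16) = 0.498, which is less than 1, so the flow is subcritical.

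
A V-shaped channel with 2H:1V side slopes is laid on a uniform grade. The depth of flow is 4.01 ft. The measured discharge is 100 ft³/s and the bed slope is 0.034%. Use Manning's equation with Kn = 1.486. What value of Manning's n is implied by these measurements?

n = 0.013

For a triangular section with side slope z = 2: A = zy² = 2×4.01² = 32.16 ft²; P = 2y√(1+z²) = 2×4.01×2.236 = 17.93 ft.
Hydraulic radius R = A/P = 32.16/17.93 = 1.793 ft.
Rearranging Manning's equation: n = (1.486/Q) A R^(2/3) S^(1/2) = (1.486/100) × 32.16 × 1.793^(2/3) × √0.00034 = 0.013.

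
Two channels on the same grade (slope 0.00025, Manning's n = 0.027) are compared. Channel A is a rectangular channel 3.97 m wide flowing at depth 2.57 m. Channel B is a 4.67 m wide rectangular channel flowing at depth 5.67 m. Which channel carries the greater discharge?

Channel A: Flow area A = b·y = 3.97 × 2.57 = 10.2 m². Wetted perimeter P = b + 2y = 3.97 + 2×2.57 = 9.11 m. Hydraulic radius R = A/P = 10.2/9.11 = 1.12 m. Q_A = (1/0.027)·10.2·1.12^(2/3)·√0.00025 = 6.444 m³/s.
Channel B: Flow area A = b·y = 4.67 × 5.67 = 26.48 m². Wetted perimeter P = b + 2y = 4.67 + 2×5.67 = 16.01 m. Hydraulic radius R = A/P = 26.48/16.01 = 1.654 m. Q_B = (1/0.027)·26.48·1.654^(2/3)·√0.00025 = 21.69 m³/s.
Q_A = 6.444 m³/s vs Q_B = 21.69 m³/s, so channel B carries more.

channel B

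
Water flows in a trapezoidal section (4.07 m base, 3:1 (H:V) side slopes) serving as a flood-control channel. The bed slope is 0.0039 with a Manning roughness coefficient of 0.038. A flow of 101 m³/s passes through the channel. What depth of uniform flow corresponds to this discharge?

Manning's equation rearranged: A R^(2/3) = nQ / (1·√S) = 0.038 × 101 / (√0.0039) = 61.46.
Try y = 2.23 m: A R^(2/3) = 28.88 — too small.
Try y = 3.13 m: A R^(2/3) = 61.54 — ≈ 61.46.

y_n = 3.13 m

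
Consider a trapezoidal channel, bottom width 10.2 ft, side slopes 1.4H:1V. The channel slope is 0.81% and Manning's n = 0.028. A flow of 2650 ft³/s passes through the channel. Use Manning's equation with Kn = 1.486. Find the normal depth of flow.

y_n = 8.68 ft

Manning's equation rearranged: A R^(2/3) = nQ / (1.486·√S) = 0.028 × 2650 / (1.486 × √0.0081) = 554.8.
Try y = 9.55 ft: A R^(2/3) = 678 — too large.
Try y = 6.87 ft: A R^(2/3) = 344.4 — too small.
Try y = 8.68 ft: A R^(2/3) = 555.3 — matches.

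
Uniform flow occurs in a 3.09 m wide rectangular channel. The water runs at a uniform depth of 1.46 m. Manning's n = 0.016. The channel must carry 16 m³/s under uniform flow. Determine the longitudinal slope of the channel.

S = 0.00472

Flow area A = b·y = 3.09 × 1.46 = 4.511 m². Wetted perimeter P = b + 2y = 3.09 + 2×1.46 = 6.01 m.
Hydraulic radius R = A/P = 4.511/6.01 = 0.7506 m.
From Manning's equation, S = [nQ / (1 A R^(2/3))]² = [0.016 × 16 / (1 × 4.511 × 0.7506^(2/3))]² = 0.00472.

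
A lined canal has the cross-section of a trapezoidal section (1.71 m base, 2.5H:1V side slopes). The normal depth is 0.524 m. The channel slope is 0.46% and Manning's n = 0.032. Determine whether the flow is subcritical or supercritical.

subcritical

With bottom width b = 1.71 m and side slope z = 2.5: A = (b + zy)y = (1.71 + 2.5×0.524)×0.524 = 1.582 m²; P = b + 2y√(1+z²) = 1.71 + 2×0.524×2.693 = 4.532 m.
Hydraulic radius R = A/P = 1.582/4.532 = 0.3492 m.
V = (1/n) R^(2/3) √S = (1/0.032) × 0.3492^(2/3) × √0.0046 = 1.051 m/s. Hydraulic depth D_h = A/T = 1.582/4.33 = 0.3655 m.
Froude number Fr = V/√(g·D_h) = 1.051/√(9.81×0.3655) = 0.555, which is less than 1, so the flow is subcritical.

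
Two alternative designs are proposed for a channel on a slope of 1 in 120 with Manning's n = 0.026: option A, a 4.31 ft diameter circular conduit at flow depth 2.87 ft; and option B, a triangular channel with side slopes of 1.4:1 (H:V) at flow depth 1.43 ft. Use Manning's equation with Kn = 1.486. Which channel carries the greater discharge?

Channel A: For a circular section of diameter D = 4.31 ft at depth y = 2.87 ft, the central angle is θ = 2 arccos(1 − 2y/D) = 3.818 rad. Then A = (D²/8)(θ − sin θ) = 10.32 ft² and P = Dθ/2 = 8.228 ft. Hydraulic radius R = A/P = 10.32/8.228 = 1.254 ft. Q_A = (1.486/0.026)·10.32·1.254^(2/3)·√0.008333 = 62.61 ft³/s.
Channel B: For a triangular section with side slope z = 1.4: A = zy² = 1.4×1.43² = 2.863 ft²; P = 2y√(1+z²) = 2×1.43×1.72 = 4.921 ft. Hydraulic radius R = A/P = 2.863/4.921 = 0.5818 ft. Q_B = (1.486/0.026)·2.863·0.5818^(2/3)·√0.008333 = 10.41 ft³/s.
Q_A = 62.61 ft³/s vs Q_B = 10.41 ft³/s, so channel A carries more.

channel A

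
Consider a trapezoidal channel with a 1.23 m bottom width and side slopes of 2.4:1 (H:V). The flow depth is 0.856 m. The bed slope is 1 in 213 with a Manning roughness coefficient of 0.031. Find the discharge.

With bottom width b = 1.23 m and side slope z = 2.4: A = (b + zy)y = (1.23 + 2.4×0.856)×0.856 = 2.811 m²; P = b + 2y√(1+z²) = 1.23 + 2×0.856×2.6 = 5.681 m.
Hydraulic radius R = A/P = 2.811/5.681 = 0.4949 m.
Manning's equation: Q = (1/n) A R^(2/3) S^(1/2) = (1/0.031) × 2.811 × 0.4949^(2/3) × 0.004695^(1/2) = 3.89 m³/s.

Q = 3.89 m³/s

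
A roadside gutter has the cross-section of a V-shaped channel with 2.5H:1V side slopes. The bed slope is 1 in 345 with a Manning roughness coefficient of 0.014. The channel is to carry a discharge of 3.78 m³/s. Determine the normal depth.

y_n = 0.854 m

Manning's equation rearranged: A R^(2/3) = nQ / (1·√S) = 0.014 × 3.78 / (√0.002899) = 0.9829.
Trying y = 0.655 m: A R^(2/3) = 0.485 — short.
Trying y = 1.04 m: A R^(2/3) = 1.664 — over.
Trying y = 0.854 m: A R^(2/3) = 0.984 — close enough.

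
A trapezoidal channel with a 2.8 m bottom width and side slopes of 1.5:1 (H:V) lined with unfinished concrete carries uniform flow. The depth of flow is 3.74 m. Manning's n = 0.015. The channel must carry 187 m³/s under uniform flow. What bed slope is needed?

S = 0.00331

With bottom width b = 2.8 m and side slope z = 1.5: A = (b + zy)y = (2.8 + 1.5×3.74)×3.74 = 31.45 m²; P = b + 2y√(1+z²) = 2.8 + 2×3.74×1.803 = 16.28 m.
Hydraulic radius R = A/P = 31.45/16.28 = 1.931 m.
From Manning's equation, S = [nQ / (1 A R^(2/3))]² = [0.015 × 187 / (1 × 31.45 × 1.931^(2/3))]² = 0.00331.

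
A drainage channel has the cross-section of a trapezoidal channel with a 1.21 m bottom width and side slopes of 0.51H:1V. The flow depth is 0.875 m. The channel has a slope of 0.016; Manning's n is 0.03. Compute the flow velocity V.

V = 2.5 m/s

With bottom width b = 1.21 m and side slope z = 0.51: A = (b + zy)y = (1.21 + 0.51×0.875)×0.875 = 1.449 m²; P = b + 2y√(1+z²) = 1.21 + 2×0.875×1.123 = 3.174 m.
Hydraulic radius R = A/P = 1.449/3.174 = 0.4565 m.
From Manning's equation, V = (1/n) R^(2/3) S^(1/2) = (1/0.03) × 0.4565^(2/3) × 0.016^(1/2) = 2.5 m/s.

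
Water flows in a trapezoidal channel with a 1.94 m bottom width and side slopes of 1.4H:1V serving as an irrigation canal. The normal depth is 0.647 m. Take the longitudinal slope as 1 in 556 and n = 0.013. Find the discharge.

With bottom width b = 1.94 m and side slope z = 1.4: A = (b + zy)y = (1.94 + 1.4×0.647)×0.647 = 1.841 m²; P = b + 2y√(1+z²) = 1.94 + 2×0.647×1.72 = 4.166 m.
Hydraulic radius R = A/P = 1.841/4.166 = 0.4419 m.
Manning's equation: Q = (1/n) A R^(2/3) S^(1/2) = (1/0.013) × 1.841 × 0.4419^(2/3) × 0.001799^(1/2) = 3.48 m³/s.

Q = 3.48 m³/s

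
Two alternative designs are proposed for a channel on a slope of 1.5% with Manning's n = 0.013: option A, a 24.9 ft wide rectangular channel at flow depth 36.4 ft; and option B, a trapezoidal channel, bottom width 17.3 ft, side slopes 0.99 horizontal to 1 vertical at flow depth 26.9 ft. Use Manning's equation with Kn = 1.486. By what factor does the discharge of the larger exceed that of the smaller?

1.61

Channel A: Flow area A = b·y = 24.9 × 36.4 = 906.4 ft². Wetted perimeter P = b + 2y = 24.9 + 2×36.4 = 97.7 ft. Hydraulic radius R = A/P = 906.4/97.7 = 9.277 ft. Q_A = (1.486/0.013)·906.4·9.277^(2/3)·√0.015 = 56020 ft³/s.
Channel B: With bottom width b = 17.3 ft and side slope z = 0.99: A = (b + zy)y = (17.3 + 0.99×26.9)×26.9 = 1182 ft²; P = b + 2y√(1+z²) = 17.3 + 2×26.9×1.407 = 93.01 ft. Hydraulic radius R = A/P = 1182/93.01 = 12.71 ft. Q_B = (1.486/0.013)·1182·12.71^(2/3)·√0.015 = 90090 ft³/s.
The larger discharge is 90090 ft³/s and the smaller is 56020 ft³/s; the ratio is 1.61.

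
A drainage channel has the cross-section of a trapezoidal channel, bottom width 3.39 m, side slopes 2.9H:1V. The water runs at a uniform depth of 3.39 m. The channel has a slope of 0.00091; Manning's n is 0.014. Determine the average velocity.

With bottom width b = 3.39 m and side slope z = 2.9: A = (b + zy)y = (3.39 + 2.9×3.39)×3.39 = 44.82 m²; P = b + 2y√(1+z²) = 3.39 + 2×3.39×3.068 = 24.19 m.
Hydraulic radius R = A/P = 44.82/24.19 = 1.853 m.
From Manning's equation, V = (1/n) R^(2/3) S^(1/2) = (1/0.014) × 1.853^(2/3) × 0.00091^(1/2) = 3.25 m/s.

V = 3.25 m/s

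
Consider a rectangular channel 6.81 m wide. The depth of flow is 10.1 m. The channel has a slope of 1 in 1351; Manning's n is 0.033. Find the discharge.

Flow area A = b·y = 6.81 × 10.1 = 68.78 m². Wetted perimeter P = b + 2y = 6.81 + 2×10.1 = 27.01 m.
Hydraulic radius R = A/P = 68.78/27.01 = 2.547 m.
Manning's equation: Q = (1/n) A R^(2/3) S^(1/2) = (1/0.033) × 68.78 × 2.547^(2/3) × 0.0007402^(1/2) = 106 m³/s.

Q = 106 m³/s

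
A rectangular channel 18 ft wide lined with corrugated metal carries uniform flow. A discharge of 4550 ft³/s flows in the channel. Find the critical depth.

For a rectangular channel, critical depth y_c = (q²/g)^(1/3) where q = Q/b = 4550/18 = 252.8 ft²/s.
So y_c = (252.8²/32.2)^(1/3) = 12.6 ft.

y_c = 12.6 ft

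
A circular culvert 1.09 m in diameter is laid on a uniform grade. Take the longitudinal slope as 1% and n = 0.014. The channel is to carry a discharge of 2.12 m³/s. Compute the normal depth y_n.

Manning's equation rearranged: A R^(2/3) = nQ / (1·√S) = 0.014 × 2.12 / (√0.01) = 0.2968.
At y = 0.794 m: A R^(2/3) = 0.3454 — too large.
At y = 0.501 m: A R^(2/3) = 0.1696 — too small.
At y = 0.709 m: A R^(2/3) = 0.297 — ≈ 0.2968.

y_n = 0.709 m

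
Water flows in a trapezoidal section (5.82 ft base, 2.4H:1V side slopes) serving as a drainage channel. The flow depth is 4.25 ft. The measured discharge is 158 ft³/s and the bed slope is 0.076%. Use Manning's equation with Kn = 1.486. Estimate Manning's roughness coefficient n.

n = 0.032

With bottom width b = 5.82 ft and side slope z = 2.4: A = (b + zy)y = (5.82 + 2.4×4.25)×4.25 = 68.08 ft²; P = b + 2y√(1+z²) = 5.82 + 2×4.25×2.6 = 27.92 ft.
Hydraulic radius R = A/P = 68.08/27.92 = 2.439 ft.
Rearranging Manning's equation: n = (1.486/Q) A R^(2/3) S^(1/2) = (1.486/158) × 68.08 × 2.439^(2/3) × √0.00076 = 0.032.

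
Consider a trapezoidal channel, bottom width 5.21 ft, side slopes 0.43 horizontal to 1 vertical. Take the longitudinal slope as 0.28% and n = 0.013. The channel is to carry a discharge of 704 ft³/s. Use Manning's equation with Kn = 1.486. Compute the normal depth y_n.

Manning's equation rearranged: A R^(2/3) = nQ / (1.486·√S) = 0.013 × 704 / (1.486 × √0.0028) = 116.4.
Try y = 8.46 ft: A R^(2/3) = 161.5 — over.
Try y = 7.06 ft: A R^(2/3) = 116.4 — close enough.

y_n = 7.06 ft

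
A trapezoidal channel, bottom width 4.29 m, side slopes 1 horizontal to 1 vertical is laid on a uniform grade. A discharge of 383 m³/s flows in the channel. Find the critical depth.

y_c = 6.05 m

At critical depth, Q² T / (g A³) = 1, i.e. A³/T = Q²/g = 383²/9.81 = 14950.
Try y = 7.64 m: A³/T = 38690 — over.
Try y = 4.7 m: A³/T = 5510 — short.
Try y = 6.05 m: A³/T = 14940 — matches.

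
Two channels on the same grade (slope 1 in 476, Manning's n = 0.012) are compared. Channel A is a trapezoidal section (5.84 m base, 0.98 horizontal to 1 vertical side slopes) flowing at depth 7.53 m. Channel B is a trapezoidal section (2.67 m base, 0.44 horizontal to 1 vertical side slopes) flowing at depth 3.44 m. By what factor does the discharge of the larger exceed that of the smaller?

Channel A: With bottom width b = 5.84 m and side slope z = 0.98: A = (b + zy)y = (5.84 + 0.98×7.53)×7.53 = 99.54 m²; P = b + 2y√(1+z²) = 5.84 + 2×7.53×1.4 = 26.93 m. Hydraulic radius R = A/P = 99.54/26.93 = 3.697 m. Q_A = (1/0.012)·99.54·3.697^(2/3)·√0.002101 = 909 m³/s.
Channel B: With bottom width b = 2.67 m and side slope z = 0.44: A = (b + zy)y = (2.67 + 0.44×3.44)×3.44 = 14.39 m²; P = b + 2y√(1+z²) = 2.67 + 2×3.44×1.093 = 10.19 m. Hydraulic radius R = A/P = 14.39/10.19 = 1.413 m. Q_B = (1/0.012)·14.39·1.413^(2/3)·√0.002101 = 69.21 m³/s.
The larger discharge is 909 m³/s and the smaller is 69.21 m³/s; the ratio is 13.1.

13.1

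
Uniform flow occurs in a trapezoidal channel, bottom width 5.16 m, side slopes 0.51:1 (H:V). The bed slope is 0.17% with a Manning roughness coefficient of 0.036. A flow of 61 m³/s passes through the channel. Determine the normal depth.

y_n = 4.34 m

Manning's equation rearranged: A R^(2/3) = nQ / (1·√S) = 0.036 × 61 / (√0.0017) = 53.26.
Try y = 2.96 m: A R^(2/3) = 27.81 — short.
Try y = 5.48 m: A R^(2/3) = 80.22 — over.
Try y = 4.34 m: A R^(2/3) = 53.26 — ≈ 53.26.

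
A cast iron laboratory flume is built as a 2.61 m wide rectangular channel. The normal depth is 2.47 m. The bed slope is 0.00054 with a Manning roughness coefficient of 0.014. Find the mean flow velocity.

V = 1.49 m/s

Flow area A = b·y = 2.61 × 2.47 = 6.447 m². Wetted perimeter P = b + 2y = 2.61 + 2×2.47 = 7.55 m.
Hydraulic radius R = A/P = 6.447/7.55 = 0.8539 m.
From Manning's equation, V = (1/n) R^(2/3) S^(1/2) = (1/0.014) × 0.8539^(2/3) × 0.00054^(1/2) = 1.49 m/s.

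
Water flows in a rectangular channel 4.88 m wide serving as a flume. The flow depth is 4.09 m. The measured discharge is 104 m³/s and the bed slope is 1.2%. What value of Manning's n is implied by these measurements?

Flow area A = b·y = 4.88 × 4.09 = 19.96 m². Wetted perimeter P = b + 2y = 4.88 + 2×4.09 = 13.06 m.
Hydraulic radius R = A/P = 19.96/13.06 = 1.528 m.
Rearranging Manning's equation: n = (1/Q) A R^(2/3) S^(1/2) = (1/104) × 19.96 × 1.528^(2/3) × √0.012 = 0.0279.

n = 0.0279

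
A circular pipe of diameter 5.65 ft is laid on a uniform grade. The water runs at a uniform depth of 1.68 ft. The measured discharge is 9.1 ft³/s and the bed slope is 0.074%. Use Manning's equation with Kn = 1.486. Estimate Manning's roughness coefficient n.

n = 0.027

For a circular section of diameter D = 5.65 ft at depth y = 1.68 ft, the central angle is θ = 2 arccos(1 − 2y/D) = 2.307 rad. Then A = (D²/8)(θ − sin θ) = 6.248 ft² and P = Dθ/2 = 6.517 ft.
Hydraulic radius R = A/P = 6.248/6.517 = 0.9588 ft.
Rearranging Manning's equation: n = (1.486/Q) A R^(2/3) S^(1/2) = (1.486/9.1) × 6.248 × 0.9588^(2/3) × √0.00074 = 0.027.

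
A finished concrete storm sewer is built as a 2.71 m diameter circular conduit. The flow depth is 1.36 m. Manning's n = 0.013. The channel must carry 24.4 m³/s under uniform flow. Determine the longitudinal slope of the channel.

S = 0.0201

For a circular section of diameter D = 2.71 m at depth y = 1.36 m, the central angle is θ = 2 arccos(1 − 2y/D) = 3.149 rad. Then A = (D²/8)(θ − sin θ) = 2.898 m² and P = Dθ/2 = 4.267 m.
Hydraulic radius R = A/P = 2.898/4.267 = 0.6791 m.
From Manning's equation, S = [nQ / (1 A R^(2/3))]² = [0.013 × 24.4 / (1 × 2.898 × 0.6791^(2/3))]² = 0.0201.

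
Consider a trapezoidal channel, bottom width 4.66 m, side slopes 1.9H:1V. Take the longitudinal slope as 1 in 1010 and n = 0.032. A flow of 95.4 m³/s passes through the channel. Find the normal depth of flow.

y_n = 4.27 m

Manning's equation rearranged: A R^(2/3) = nQ / (1·√S) = 0.032 × 95.4 / (√0.0009901) = 97.02.
Trying y = 3.25 m: A R^(2/3) = 53.86 — short.
Trying y = 5.17 m: A R^(2/3) = 148.3 — over.
Trying y = 4.27 m: A R^(2/3) = 97 — ≈ 97.02.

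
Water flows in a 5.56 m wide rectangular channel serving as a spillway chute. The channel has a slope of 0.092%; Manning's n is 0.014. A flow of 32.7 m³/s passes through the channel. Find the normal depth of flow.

y_n = 2.32 m

Manning's equation rearranged: A R^(2/3) = nQ / (1·√S) = 0.014 × 32.7 / (√0.00092) = 15.09.
At y = 2.65 m: A R^(2/3) = 18.06 — over.
At y = 1.85 m: A R^(2/3) = 11.03 — short.
At y = 2.32 m: A R^(2/3) = 15.08 — ≈ 15.09.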